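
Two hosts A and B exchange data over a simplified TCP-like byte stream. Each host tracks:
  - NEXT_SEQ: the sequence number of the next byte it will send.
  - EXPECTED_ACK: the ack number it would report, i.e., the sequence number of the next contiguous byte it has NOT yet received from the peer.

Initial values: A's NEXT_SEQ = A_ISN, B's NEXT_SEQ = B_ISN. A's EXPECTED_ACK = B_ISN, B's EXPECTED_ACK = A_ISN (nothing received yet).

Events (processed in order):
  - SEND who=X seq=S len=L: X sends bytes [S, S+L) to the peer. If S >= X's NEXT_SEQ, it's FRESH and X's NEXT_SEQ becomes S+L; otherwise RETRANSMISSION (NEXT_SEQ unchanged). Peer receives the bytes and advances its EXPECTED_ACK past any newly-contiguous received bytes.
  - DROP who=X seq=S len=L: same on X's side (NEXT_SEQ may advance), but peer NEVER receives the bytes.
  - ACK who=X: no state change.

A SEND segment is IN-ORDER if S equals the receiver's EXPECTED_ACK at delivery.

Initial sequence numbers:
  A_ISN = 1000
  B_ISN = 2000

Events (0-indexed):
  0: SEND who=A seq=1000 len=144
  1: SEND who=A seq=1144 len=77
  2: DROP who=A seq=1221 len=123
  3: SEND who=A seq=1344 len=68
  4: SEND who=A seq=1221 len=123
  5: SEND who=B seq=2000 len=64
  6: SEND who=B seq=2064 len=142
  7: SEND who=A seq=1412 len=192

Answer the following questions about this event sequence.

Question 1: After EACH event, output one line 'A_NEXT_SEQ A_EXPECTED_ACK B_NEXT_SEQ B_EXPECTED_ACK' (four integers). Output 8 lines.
1144 2000 2000 1144
1221 2000 2000 1221
1344 2000 2000 1221
1412 2000 2000 1221
1412 2000 2000 1412
1412 2064 2064 1412
1412 2206 2206 1412
1604 2206 2206 1604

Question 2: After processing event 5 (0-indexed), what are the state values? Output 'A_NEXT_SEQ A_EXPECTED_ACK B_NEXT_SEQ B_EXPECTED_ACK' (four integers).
After event 0: A_seq=1144 A_ack=2000 B_seq=2000 B_ack=1144
After event 1: A_seq=1221 A_ack=2000 B_seq=2000 B_ack=1221
After event 2: A_seq=1344 A_ack=2000 B_seq=2000 B_ack=1221
After event 3: A_seq=1412 A_ack=2000 B_seq=2000 B_ack=1221
After event 4: A_seq=1412 A_ack=2000 B_seq=2000 B_ack=1412
After event 5: A_seq=1412 A_ack=2064 B_seq=2064 B_ack=1412

1412 2064 2064 1412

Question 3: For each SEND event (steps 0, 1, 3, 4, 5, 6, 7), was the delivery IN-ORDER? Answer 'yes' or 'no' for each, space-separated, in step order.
Step 0: SEND seq=1000 -> in-order
Step 1: SEND seq=1144 -> in-order
Step 3: SEND seq=1344 -> out-of-order
Step 4: SEND seq=1221 -> in-order
Step 5: SEND seq=2000 -> in-order
Step 6: SEND seq=2064 -> in-order
Step 7: SEND seq=1412 -> in-order

Answer: yes yes no yes yes yes yes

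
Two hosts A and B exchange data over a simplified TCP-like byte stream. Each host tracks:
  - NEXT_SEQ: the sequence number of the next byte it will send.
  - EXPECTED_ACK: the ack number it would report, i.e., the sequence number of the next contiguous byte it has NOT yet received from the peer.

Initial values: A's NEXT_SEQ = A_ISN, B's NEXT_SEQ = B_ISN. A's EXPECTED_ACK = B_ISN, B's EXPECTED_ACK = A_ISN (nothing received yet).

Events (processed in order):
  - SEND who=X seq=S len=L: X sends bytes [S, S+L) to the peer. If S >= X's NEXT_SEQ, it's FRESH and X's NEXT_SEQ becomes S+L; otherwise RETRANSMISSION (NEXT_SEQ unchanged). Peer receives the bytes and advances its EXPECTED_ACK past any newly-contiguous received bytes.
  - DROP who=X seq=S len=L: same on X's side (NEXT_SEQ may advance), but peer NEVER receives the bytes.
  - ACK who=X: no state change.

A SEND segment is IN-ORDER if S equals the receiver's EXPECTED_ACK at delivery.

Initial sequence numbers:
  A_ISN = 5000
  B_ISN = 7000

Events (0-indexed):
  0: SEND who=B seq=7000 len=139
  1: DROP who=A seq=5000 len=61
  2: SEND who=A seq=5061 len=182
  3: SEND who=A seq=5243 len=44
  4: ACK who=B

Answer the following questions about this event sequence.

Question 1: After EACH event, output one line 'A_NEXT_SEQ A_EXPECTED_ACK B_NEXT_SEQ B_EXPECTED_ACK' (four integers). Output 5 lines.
5000 7139 7139 5000
5061 7139 7139 5000
5243 7139 7139 5000
5287 7139 7139 5000
5287 7139 7139 5000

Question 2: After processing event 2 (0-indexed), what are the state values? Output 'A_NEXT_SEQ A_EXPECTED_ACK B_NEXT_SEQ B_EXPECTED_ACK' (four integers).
After event 0: A_seq=5000 A_ack=7139 B_seq=7139 B_ack=5000
After event 1: A_seq=5061 A_ack=7139 B_seq=7139 B_ack=5000
After event 2: A_seq=5243 A_ack=7139 B_seq=7139 B_ack=5000

5243 7139 7139 5000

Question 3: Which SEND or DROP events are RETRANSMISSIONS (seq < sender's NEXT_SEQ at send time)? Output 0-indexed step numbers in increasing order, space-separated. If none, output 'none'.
Step 0: SEND seq=7000 -> fresh
Step 1: DROP seq=5000 -> fresh
Step 2: SEND seq=5061 -> fresh
Step 3: SEND seq=5243 -> fresh

Answer: none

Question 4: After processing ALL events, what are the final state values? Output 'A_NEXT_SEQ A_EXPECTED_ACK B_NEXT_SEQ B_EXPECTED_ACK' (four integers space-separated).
Answer: 5287 7139 7139 5000

Derivation:
After event 0: A_seq=5000 A_ack=7139 B_seq=7139 B_ack=5000
After event 1: A_seq=5061 A_ack=7139 B_seq=7139 B_ack=5000
After event 2: A_seq=5243 A_ack=7139 B_seq=7139 B_ack=5000
After event 3: A_seq=5287 A_ack=7139 B_seq=7139 B_ack=5000
After event 4: A_seq=5287 A_ack=7139 B_seq=7139 B_ack=5000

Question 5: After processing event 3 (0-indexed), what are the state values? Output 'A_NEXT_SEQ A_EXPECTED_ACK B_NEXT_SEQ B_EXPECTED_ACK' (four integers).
After event 0: A_seq=5000 A_ack=7139 B_seq=7139 B_ack=5000
After event 1: A_seq=5061 A_ack=7139 B_seq=7139 B_ack=5000
After event 2: A_seq=5243 A_ack=7139 B_seq=7139 B_ack=5000
After event 3: A_seq=5287 A_ack=7139 B_seq=7139 B_ack=5000

5287 7139 7139 5000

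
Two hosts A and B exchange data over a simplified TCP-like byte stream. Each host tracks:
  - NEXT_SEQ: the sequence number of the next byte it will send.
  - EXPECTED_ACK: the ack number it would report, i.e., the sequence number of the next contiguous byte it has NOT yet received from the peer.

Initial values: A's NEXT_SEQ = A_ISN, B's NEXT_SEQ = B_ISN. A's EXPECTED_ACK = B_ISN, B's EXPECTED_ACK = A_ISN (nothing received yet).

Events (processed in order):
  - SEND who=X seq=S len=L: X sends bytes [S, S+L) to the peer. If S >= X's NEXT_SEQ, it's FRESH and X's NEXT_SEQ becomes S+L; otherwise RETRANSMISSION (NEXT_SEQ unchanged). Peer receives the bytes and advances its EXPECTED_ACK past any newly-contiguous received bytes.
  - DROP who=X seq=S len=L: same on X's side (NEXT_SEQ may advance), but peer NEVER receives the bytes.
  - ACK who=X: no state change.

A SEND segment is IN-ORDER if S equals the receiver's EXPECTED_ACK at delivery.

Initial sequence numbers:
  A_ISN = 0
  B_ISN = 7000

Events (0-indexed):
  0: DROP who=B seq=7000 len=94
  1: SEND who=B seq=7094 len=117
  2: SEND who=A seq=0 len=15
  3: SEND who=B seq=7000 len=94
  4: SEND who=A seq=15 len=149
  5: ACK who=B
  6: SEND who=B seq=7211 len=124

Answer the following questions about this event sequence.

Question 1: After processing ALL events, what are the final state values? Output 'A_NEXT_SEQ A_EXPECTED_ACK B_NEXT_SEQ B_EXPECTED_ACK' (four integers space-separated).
Answer: 164 7335 7335 164

Derivation:
After event 0: A_seq=0 A_ack=7000 B_seq=7094 B_ack=0
After event 1: A_seq=0 A_ack=7000 B_seq=7211 B_ack=0
After event 2: A_seq=15 A_ack=7000 B_seq=7211 B_ack=15
After event 3: A_seq=15 A_ack=7211 B_seq=7211 B_ack=15
After event 4: A_seq=164 A_ack=7211 B_seq=7211 B_ack=164
After event 5: A_seq=164 A_ack=7211 B_seq=7211 B_ack=164
After event 6: A_seq=164 A_ack=7335 B_seq=7335 B_ack=164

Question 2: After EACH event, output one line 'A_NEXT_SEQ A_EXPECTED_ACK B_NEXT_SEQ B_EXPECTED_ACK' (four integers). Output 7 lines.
0 7000 7094 0
0 7000 7211 0
15 7000 7211 15
15 7211 7211 15
164 7211 7211 164
164 7211 7211 164
164 7335 7335 164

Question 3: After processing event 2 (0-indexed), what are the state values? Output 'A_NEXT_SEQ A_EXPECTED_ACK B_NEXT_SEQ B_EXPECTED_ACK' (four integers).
After event 0: A_seq=0 A_ack=7000 B_seq=7094 B_ack=0
After event 1: A_seq=0 A_ack=7000 B_seq=7211 B_ack=0
After event 2: A_seq=15 A_ack=7000 B_seq=7211 B_ack=15

15 7000 7211 15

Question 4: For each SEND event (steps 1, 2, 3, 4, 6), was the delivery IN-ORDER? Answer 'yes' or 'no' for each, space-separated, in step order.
Answer: no yes yes yes yes

Derivation:
Step 1: SEND seq=7094 -> out-of-order
Step 2: SEND seq=0 -> in-order
Step 3: SEND seq=7000 -> in-order
Step 4: SEND seq=15 -> in-order
Step 6: SEND seq=7211 -> in-order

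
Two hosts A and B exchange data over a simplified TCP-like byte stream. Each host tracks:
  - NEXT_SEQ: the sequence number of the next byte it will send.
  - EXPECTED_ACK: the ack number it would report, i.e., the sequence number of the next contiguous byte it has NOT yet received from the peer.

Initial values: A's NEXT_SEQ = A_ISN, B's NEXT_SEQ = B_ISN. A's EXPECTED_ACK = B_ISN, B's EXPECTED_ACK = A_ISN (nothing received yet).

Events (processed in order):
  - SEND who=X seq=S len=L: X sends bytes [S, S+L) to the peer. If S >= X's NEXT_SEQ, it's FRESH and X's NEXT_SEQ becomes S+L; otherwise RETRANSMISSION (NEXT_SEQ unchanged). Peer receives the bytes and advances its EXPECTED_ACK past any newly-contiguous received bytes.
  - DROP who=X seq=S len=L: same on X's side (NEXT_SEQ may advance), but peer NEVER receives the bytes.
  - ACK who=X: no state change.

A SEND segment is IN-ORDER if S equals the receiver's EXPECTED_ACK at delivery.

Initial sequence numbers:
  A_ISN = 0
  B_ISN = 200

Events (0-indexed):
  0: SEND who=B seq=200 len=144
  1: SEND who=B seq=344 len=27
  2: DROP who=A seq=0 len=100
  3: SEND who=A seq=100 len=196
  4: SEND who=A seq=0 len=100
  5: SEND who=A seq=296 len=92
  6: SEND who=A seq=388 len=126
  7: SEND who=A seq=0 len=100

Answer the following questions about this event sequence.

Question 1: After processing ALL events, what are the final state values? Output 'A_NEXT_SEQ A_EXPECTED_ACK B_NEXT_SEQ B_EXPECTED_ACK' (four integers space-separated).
After event 0: A_seq=0 A_ack=344 B_seq=344 B_ack=0
After event 1: A_seq=0 A_ack=371 B_seq=371 B_ack=0
After event 2: A_seq=100 A_ack=371 B_seq=371 B_ack=0
After event 3: A_seq=296 A_ack=371 B_seq=371 B_ack=0
After event 4: A_seq=296 A_ack=371 B_seq=371 B_ack=296
After event 5: A_seq=388 A_ack=371 B_seq=371 B_ack=388
After event 6: A_seq=514 A_ack=371 B_seq=371 B_ack=514
After event 7: A_seq=514 A_ack=371 B_seq=371 B_ack=514

Answer: 514 371 371 514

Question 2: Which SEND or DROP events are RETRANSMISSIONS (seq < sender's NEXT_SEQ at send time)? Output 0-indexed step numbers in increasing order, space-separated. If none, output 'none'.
Answer: 4 7

Derivation:
Step 0: SEND seq=200 -> fresh
Step 1: SEND seq=344 -> fresh
Step 2: DROP seq=0 -> fresh
Step 3: SEND seq=100 -> fresh
Step 4: SEND seq=0 -> retransmit
Step 5: SEND seq=296 -> fresh
Step 6: SEND seq=388 -> fresh
Step 7: SEND seq=0 -> retransmit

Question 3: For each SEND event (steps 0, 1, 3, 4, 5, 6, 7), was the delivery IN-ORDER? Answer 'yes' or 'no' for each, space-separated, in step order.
Answer: yes yes no yes yes yes no

Derivation:
Step 0: SEND seq=200 -> in-order
Step 1: SEND seq=344 -> in-order
Step 3: SEND seq=100 -> out-of-order
Step 4: SEND seq=0 -> in-order
Step 5: SEND seq=296 -> in-order
Step 6: SEND seq=388 -> in-order
Step 7: SEND seq=0 -> out-of-order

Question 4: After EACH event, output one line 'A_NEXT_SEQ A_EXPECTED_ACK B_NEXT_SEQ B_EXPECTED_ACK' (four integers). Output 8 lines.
0 344 344 0
0 371 371 0
100 371 371 0
296 371 371 0
296 371 371 296
388 371 371 388
514 371 371 514
514 371 371 514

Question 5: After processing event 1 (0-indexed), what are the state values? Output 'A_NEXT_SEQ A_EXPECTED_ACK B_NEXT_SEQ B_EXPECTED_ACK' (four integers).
After event 0: A_seq=0 A_ack=344 B_seq=344 B_ack=0
After event 1: A_seq=0 A_ack=371 B_seq=371 B_ack=0

0 371 371 0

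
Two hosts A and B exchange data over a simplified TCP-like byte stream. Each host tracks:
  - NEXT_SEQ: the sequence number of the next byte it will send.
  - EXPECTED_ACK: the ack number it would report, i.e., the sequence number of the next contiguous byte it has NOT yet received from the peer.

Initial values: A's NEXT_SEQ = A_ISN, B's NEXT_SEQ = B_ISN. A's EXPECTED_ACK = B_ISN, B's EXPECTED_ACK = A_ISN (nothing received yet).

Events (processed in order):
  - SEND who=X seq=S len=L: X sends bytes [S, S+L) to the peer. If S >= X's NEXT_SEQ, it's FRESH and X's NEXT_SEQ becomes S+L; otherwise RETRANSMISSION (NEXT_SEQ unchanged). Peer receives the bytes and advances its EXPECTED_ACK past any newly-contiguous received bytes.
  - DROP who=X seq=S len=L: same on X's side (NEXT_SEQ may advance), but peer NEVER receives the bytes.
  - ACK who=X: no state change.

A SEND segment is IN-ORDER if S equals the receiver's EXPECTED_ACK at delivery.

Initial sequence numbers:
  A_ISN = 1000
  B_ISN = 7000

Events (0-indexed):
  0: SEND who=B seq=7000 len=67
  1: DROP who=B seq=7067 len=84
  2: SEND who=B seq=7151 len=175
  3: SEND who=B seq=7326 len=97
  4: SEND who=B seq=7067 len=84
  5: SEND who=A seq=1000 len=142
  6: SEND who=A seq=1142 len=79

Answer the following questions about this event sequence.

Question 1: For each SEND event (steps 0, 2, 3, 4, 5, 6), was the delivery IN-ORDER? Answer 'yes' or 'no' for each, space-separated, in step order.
Step 0: SEND seq=7000 -> in-order
Step 2: SEND seq=7151 -> out-of-order
Step 3: SEND seq=7326 -> out-of-order
Step 4: SEND seq=7067 -> in-order
Step 5: SEND seq=1000 -> in-order
Step 6: SEND seq=1142 -> in-order

Answer: yes no no yes yes yes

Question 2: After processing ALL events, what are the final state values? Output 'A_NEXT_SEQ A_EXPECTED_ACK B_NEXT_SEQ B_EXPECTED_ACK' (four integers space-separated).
Answer: 1221 7423 7423 1221

Derivation:
After event 0: A_seq=1000 A_ack=7067 B_seq=7067 B_ack=1000
After event 1: A_seq=1000 A_ack=7067 B_seq=7151 B_ack=1000
After event 2: A_seq=1000 A_ack=7067 B_seq=7326 B_ack=1000
After event 3: A_seq=1000 A_ack=7067 B_seq=7423 B_ack=1000
After event 4: A_seq=1000 A_ack=7423 B_seq=7423 B_ack=1000
After event 5: A_seq=1142 A_ack=7423 B_seq=7423 B_ack=1142
After event 6: A_seq=1221 A_ack=7423 B_seq=7423 B_ack=1221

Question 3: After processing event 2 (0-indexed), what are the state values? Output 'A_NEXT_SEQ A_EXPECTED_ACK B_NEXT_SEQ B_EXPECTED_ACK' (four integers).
After event 0: A_seq=1000 A_ack=7067 B_seq=7067 B_ack=1000
After event 1: A_seq=1000 A_ack=7067 B_seq=7151 B_ack=1000
After event 2: A_seq=1000 A_ack=7067 B_seq=7326 B_ack=1000

1000 7067 7326 1000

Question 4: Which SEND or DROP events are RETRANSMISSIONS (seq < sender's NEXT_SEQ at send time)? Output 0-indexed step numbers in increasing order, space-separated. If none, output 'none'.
Step 0: SEND seq=7000 -> fresh
Step 1: DROP seq=7067 -> fresh
Step 2: SEND seq=7151 -> fresh
Step 3: SEND seq=7326 -> fresh
Step 4: SEND seq=7067 -> retransmit
Step 5: SEND seq=1000 -> fresh
Step 6: SEND seq=1142 -> fresh

Answer: 4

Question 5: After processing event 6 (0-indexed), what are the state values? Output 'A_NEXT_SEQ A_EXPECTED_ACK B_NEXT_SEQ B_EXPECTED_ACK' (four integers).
After event 0: A_seq=1000 A_ack=7067 B_seq=7067 B_ack=1000
After event 1: A_seq=1000 A_ack=7067 B_seq=7151 B_ack=1000
After event 2: A_seq=1000 A_ack=7067 B_seq=7326 B_ack=1000
After event 3: A_seq=1000 A_ack=7067 B_seq=7423 B_ack=1000
After event 4: A_seq=1000 A_ack=7423 B_seq=7423 B_ack=1000
After event 5: A_seq=1142 A_ack=7423 B_seq=7423 B_ack=1142
After event 6: A_seq=1221 A_ack=7423 B_seq=7423 B_ack=1221

1221 7423 7423 1221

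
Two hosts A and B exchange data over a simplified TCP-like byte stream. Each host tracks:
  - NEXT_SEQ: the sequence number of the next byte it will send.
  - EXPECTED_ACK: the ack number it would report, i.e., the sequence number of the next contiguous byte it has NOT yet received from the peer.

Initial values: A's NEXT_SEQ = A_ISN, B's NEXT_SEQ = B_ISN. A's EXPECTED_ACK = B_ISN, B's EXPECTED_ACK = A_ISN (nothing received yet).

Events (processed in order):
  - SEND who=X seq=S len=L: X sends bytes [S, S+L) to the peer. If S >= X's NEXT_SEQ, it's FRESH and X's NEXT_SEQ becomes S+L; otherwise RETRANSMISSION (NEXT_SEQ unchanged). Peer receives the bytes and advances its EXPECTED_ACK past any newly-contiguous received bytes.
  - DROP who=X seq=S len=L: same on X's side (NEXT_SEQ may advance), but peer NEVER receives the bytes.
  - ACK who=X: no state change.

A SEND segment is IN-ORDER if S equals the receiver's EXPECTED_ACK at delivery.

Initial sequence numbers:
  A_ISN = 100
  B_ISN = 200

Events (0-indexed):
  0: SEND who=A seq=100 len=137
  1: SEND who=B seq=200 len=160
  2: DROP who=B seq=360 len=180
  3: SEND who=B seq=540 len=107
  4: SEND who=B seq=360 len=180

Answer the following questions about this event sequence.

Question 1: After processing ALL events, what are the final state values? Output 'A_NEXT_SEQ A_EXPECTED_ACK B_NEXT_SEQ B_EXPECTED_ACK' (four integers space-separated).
After event 0: A_seq=237 A_ack=200 B_seq=200 B_ack=237
After event 1: A_seq=237 A_ack=360 B_seq=360 B_ack=237
After event 2: A_seq=237 A_ack=360 B_seq=540 B_ack=237
After event 3: A_seq=237 A_ack=360 B_seq=647 B_ack=237
After event 4: A_seq=237 A_ack=647 B_seq=647 B_ack=237

Answer: 237 647 647 237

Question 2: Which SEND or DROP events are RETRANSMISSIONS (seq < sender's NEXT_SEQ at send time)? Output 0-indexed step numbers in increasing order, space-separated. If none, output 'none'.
Step 0: SEND seq=100 -> fresh
Step 1: SEND seq=200 -> fresh
Step 2: DROP seq=360 -> fresh
Step 3: SEND seq=540 -> fresh
Step 4: SEND seq=360 -> retransmit

Answer: 4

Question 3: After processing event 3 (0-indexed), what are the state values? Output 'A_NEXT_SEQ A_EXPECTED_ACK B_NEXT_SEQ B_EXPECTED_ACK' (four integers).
After event 0: A_seq=237 A_ack=200 B_seq=200 B_ack=237
After event 1: A_seq=237 A_ack=360 B_seq=360 B_ack=237
After event 2: A_seq=237 A_ack=360 B_seq=540 B_ack=237
After event 3: A_seq=237 A_ack=360 B_seq=647 B_ack=237

237 360 647 237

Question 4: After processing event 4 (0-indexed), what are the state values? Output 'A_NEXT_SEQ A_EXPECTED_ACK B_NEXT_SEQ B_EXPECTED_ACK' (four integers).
After event 0: A_seq=237 A_ack=200 B_seq=200 B_ack=237
After event 1: A_seq=237 A_ack=360 B_seq=360 B_ack=237
After event 2: A_seq=237 A_ack=360 B_seq=540 B_ack=237
After event 3: A_seq=237 A_ack=360 B_seq=647 B_ack=237
After event 4: A_seq=237 A_ack=647 B_seq=647 B_ack=237

237 647 647 237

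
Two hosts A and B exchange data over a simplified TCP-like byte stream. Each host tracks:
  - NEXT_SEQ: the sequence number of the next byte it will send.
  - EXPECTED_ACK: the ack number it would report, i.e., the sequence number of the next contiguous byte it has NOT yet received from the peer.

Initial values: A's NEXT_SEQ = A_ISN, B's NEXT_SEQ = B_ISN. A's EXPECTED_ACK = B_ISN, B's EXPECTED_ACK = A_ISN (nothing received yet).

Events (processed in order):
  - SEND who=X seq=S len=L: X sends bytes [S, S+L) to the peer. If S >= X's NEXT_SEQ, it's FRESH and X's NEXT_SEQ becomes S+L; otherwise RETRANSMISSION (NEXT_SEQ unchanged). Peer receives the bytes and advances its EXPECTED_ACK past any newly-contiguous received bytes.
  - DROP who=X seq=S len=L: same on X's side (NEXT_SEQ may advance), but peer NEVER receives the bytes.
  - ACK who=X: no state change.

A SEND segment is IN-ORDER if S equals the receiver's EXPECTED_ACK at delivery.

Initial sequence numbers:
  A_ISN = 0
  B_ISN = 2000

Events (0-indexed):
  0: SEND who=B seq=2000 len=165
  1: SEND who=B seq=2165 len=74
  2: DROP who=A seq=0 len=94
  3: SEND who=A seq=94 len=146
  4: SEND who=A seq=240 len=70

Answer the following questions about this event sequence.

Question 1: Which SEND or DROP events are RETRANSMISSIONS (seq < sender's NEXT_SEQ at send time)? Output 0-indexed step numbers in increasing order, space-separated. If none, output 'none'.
Answer: none

Derivation:
Step 0: SEND seq=2000 -> fresh
Step 1: SEND seq=2165 -> fresh
Step 2: DROP seq=0 -> fresh
Step 3: SEND seq=94 -> fresh
Step 4: SEND seq=240 -> fresh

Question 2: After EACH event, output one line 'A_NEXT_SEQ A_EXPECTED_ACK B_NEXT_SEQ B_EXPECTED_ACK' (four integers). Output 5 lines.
0 2165 2165 0
0 2239 2239 0
94 2239 2239 0
240 2239 2239 0
310 2239 2239 0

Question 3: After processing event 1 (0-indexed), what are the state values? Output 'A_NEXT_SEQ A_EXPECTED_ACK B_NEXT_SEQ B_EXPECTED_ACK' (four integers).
After event 0: A_seq=0 A_ack=2165 B_seq=2165 B_ack=0
After event 1: A_seq=0 A_ack=2239 B_seq=2239 B_ack=0

0 2239 2239 0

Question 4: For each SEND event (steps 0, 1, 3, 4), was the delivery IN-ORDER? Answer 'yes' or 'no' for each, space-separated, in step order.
Step 0: SEND seq=2000 -> in-order
Step 1: SEND seq=2165 -> in-order
Step 3: SEND seq=94 -> out-of-order
Step 4: SEND seq=240 -> out-of-order

Answer: yes yes no no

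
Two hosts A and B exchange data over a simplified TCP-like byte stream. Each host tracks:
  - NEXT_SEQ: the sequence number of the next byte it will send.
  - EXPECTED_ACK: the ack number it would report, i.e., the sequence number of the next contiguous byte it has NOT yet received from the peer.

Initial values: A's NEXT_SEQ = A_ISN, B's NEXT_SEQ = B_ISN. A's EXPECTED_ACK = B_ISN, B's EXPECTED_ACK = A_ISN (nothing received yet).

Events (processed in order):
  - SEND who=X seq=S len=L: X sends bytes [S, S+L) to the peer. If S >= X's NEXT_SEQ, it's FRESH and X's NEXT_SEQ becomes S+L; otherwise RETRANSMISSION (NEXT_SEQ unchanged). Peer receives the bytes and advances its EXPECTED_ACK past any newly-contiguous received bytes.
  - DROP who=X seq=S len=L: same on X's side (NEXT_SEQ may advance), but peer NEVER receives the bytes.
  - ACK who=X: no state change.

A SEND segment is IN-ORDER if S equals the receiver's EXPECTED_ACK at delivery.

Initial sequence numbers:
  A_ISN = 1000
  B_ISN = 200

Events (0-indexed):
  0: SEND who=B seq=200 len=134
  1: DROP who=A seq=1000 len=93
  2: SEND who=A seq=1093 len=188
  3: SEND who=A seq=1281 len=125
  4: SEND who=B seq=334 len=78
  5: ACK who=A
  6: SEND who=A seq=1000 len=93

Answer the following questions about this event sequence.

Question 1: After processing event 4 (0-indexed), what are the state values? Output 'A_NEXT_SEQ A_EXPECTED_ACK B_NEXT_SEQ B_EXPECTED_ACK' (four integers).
After event 0: A_seq=1000 A_ack=334 B_seq=334 B_ack=1000
After event 1: A_seq=1093 A_ack=334 B_seq=334 B_ack=1000
After event 2: A_seq=1281 A_ack=334 B_seq=334 B_ack=1000
After event 3: A_seq=1406 A_ack=334 B_seq=334 B_ack=1000
After event 4: A_seq=1406 A_ack=412 B_seq=412 B_ack=1000

1406 412 412 1000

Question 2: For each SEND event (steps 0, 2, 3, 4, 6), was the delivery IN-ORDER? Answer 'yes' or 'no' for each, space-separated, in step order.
Answer: yes no no yes yes

Derivation:
Step 0: SEND seq=200 -> in-order
Step 2: SEND seq=1093 -> out-of-order
Step 3: SEND seq=1281 -> out-of-order
Step 4: SEND seq=334 -> in-order
Step 6: SEND seq=1000 -> in-order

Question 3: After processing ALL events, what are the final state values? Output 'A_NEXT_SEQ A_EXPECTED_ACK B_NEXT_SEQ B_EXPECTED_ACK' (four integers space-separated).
Answer: 1406 412 412 1406

Derivation:
After event 0: A_seq=1000 A_ack=334 B_seq=334 B_ack=1000
After event 1: A_seq=1093 A_ack=334 B_seq=334 B_ack=1000
After event 2: A_seq=1281 A_ack=334 B_seq=334 B_ack=1000
After event 3: A_seq=1406 A_ack=334 B_seq=334 B_ack=1000
After event 4: A_seq=1406 A_ack=412 B_seq=412 B_ack=1000
After event 5: A_seq=1406 A_ack=412 B_seq=412 B_ack=1000
After event 6: A_seq=1406 A_ack=412 B_seq=412 B_ack=1406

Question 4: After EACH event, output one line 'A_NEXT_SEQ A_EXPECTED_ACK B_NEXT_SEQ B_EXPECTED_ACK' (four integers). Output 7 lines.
1000 334 334 1000
1093 334 334 1000
1281 334 334 1000
1406 334 334 1000
1406 412 412 1000
1406 412 412 1000
1406 412 412 1406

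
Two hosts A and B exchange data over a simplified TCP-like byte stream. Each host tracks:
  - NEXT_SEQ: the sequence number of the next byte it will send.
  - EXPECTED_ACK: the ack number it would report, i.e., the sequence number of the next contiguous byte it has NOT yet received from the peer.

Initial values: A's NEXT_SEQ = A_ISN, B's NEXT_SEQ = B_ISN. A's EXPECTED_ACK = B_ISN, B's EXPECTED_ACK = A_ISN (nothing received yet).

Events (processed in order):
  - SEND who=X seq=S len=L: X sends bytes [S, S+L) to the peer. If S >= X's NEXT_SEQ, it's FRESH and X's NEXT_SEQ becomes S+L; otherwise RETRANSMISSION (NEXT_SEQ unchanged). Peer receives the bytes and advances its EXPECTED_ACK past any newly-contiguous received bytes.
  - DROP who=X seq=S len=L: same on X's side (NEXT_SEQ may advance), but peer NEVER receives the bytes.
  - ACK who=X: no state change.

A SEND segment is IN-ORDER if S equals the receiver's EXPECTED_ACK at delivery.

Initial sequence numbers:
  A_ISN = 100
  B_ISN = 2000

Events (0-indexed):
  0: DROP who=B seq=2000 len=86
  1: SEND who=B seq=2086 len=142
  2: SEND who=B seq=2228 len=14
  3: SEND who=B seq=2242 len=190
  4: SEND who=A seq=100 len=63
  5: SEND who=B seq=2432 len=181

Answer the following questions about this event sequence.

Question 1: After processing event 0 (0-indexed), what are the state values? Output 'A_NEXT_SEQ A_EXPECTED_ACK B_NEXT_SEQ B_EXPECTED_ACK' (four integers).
After event 0: A_seq=100 A_ack=2000 B_seq=2086 B_ack=100

100 2000 2086 100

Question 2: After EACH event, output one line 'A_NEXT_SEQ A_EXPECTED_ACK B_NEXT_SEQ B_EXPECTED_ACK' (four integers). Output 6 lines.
100 2000 2086 100
100 2000 2228 100
100 2000 2242 100
100 2000 2432 100
163 2000 2432 163
163 2000 2613 163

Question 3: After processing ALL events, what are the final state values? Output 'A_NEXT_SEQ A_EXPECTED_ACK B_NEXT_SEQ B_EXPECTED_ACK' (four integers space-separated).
Answer: 163 2000 2613 163

Derivation:
After event 0: A_seq=100 A_ack=2000 B_seq=2086 B_ack=100
After event 1: A_seq=100 A_ack=2000 B_seq=2228 B_ack=100
After event 2: A_seq=100 A_ack=2000 B_seq=2242 B_ack=100
After event 3: A_seq=100 A_ack=2000 B_seq=2432 B_ack=100
After event 4: A_seq=163 A_ack=2000 B_seq=2432 B_ack=163
After event 5: A_seq=163 A_ack=2000 B_seq=2613 B_ack=163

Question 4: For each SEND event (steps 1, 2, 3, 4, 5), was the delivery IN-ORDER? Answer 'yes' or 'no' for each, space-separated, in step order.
Answer: no no no yes no

Derivation:
Step 1: SEND seq=2086 -> out-of-order
Step 2: SEND seq=2228 -> out-of-order
Step 3: SEND seq=2242 -> out-of-order
Step 4: SEND seq=100 -> in-order
Step 5: SEND seq=2432 -> out-of-order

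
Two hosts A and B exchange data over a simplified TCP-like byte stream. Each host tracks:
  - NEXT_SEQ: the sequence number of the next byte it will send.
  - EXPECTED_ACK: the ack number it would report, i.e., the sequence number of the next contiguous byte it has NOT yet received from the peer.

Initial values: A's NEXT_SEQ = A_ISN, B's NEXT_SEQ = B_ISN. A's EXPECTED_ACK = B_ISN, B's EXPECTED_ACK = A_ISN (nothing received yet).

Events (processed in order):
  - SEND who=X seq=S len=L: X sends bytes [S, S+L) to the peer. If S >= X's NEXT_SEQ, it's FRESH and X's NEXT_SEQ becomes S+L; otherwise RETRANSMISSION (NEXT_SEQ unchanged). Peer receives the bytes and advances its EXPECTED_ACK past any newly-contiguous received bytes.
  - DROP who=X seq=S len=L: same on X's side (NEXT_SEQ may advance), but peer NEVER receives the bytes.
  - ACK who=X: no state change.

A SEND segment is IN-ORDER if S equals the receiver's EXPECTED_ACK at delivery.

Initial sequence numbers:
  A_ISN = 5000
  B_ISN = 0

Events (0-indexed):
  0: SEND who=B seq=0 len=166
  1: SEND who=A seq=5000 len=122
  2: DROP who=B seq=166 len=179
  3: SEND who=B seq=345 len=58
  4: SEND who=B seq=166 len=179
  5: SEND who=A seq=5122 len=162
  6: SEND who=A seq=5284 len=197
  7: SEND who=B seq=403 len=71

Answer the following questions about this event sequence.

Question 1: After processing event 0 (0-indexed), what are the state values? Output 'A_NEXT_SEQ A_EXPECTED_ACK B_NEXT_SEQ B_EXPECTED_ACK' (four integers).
After event 0: A_seq=5000 A_ack=166 B_seq=166 B_ack=5000

5000 166 166 5000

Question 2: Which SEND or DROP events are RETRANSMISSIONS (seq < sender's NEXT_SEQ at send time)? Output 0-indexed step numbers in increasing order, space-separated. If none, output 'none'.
Answer: 4

Derivation:
Step 0: SEND seq=0 -> fresh
Step 1: SEND seq=5000 -> fresh
Step 2: DROP seq=166 -> fresh
Step 3: SEND seq=345 -> fresh
Step 4: SEND seq=166 -> retransmit
Step 5: SEND seq=5122 -> fresh
Step 6: SEND seq=5284 -> fresh
Step 7: SEND seq=403 -> fresh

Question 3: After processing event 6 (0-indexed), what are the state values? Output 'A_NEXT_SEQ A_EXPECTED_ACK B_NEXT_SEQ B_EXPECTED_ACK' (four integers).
After event 0: A_seq=5000 A_ack=166 B_seq=166 B_ack=5000
After event 1: A_seq=5122 A_ack=166 B_seq=166 B_ack=5122
After event 2: A_seq=5122 A_ack=166 B_seq=345 B_ack=5122
After event 3: A_seq=5122 A_ack=166 B_seq=403 B_ack=5122
After event 4: A_seq=5122 A_ack=403 B_seq=403 B_ack=5122
After event 5: A_seq=5284 A_ack=403 B_seq=403 B_ack=5284
After event 6: A_seq=5481 A_ack=403 B_seq=403 B_ack=5481

5481 403 403 5481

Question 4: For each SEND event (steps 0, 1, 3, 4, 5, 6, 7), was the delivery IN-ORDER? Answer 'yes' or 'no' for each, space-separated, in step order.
Step 0: SEND seq=0 -> in-order
Step 1: SEND seq=5000 -> in-order
Step 3: SEND seq=345 -> out-of-order
Step 4: SEND seq=166 -> in-order
Step 5: SEND seq=5122 -> in-order
Step 6: SEND seq=5284 -> in-order
Step 7: SEND seq=403 -> in-order

Answer: yes yes no yes yes yes yes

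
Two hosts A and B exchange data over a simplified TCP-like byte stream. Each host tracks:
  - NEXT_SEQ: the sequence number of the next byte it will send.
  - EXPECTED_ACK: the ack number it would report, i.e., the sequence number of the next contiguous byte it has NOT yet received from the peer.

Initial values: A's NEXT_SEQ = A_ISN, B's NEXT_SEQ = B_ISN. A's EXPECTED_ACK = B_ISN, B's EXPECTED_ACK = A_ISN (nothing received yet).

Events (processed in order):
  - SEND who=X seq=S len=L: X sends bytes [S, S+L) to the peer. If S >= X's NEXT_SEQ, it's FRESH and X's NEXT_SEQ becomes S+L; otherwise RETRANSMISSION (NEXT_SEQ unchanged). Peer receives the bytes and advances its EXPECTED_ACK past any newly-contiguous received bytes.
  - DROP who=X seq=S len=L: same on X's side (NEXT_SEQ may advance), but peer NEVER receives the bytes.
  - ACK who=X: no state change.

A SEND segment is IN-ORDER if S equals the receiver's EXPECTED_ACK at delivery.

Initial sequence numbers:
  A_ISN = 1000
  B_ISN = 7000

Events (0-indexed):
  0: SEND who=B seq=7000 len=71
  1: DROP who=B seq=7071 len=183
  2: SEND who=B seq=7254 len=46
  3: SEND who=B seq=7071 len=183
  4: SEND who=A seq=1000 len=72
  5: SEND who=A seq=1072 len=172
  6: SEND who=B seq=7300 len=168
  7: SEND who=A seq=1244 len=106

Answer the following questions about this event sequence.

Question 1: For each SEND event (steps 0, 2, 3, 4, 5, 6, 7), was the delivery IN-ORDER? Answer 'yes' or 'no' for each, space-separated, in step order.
Step 0: SEND seq=7000 -> in-order
Step 2: SEND seq=7254 -> out-of-order
Step 3: SEND seq=7071 -> in-order
Step 4: SEND seq=1000 -> in-order
Step 5: SEND seq=1072 -> in-order
Step 6: SEND seq=7300 -> in-order
Step 7: SEND seq=1244 -> in-order

Answer: yes no yes yes yes yes yes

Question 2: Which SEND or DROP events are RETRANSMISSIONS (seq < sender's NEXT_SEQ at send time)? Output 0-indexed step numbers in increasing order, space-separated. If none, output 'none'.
Answer: 3

Derivation:
Step 0: SEND seq=7000 -> fresh
Step 1: DROP seq=7071 -> fresh
Step 2: SEND seq=7254 -> fresh
Step 3: SEND seq=7071 -> retransmit
Step 4: SEND seq=1000 -> fresh
Step 5: SEND seq=1072 -> fresh
Step 6: SEND seq=7300 -> fresh
Step 7: SEND seq=1244 -> fresh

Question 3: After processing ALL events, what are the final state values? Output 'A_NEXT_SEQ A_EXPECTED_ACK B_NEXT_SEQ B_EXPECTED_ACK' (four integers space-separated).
Answer: 1350 7468 7468 1350

Derivation:
After event 0: A_seq=1000 A_ack=7071 B_seq=7071 B_ack=1000
After event 1: A_seq=1000 A_ack=7071 B_seq=7254 B_ack=1000
After event 2: A_seq=1000 A_ack=7071 B_seq=7300 B_ack=1000
After event 3: A_seq=1000 A_ack=7300 B_seq=7300 B_ack=1000
After event 4: A_seq=1072 A_ack=7300 B_seq=7300 B_ack=1072
After event 5: A_seq=1244 A_ack=7300 B_seq=7300 B_ack=1244
After event 6: A_seq=1244 A_ack=7468 B_seq=7468 B_ack=1244
After event 7: A_seq=1350 A_ack=7468 B_seq=7468 B_ack=1350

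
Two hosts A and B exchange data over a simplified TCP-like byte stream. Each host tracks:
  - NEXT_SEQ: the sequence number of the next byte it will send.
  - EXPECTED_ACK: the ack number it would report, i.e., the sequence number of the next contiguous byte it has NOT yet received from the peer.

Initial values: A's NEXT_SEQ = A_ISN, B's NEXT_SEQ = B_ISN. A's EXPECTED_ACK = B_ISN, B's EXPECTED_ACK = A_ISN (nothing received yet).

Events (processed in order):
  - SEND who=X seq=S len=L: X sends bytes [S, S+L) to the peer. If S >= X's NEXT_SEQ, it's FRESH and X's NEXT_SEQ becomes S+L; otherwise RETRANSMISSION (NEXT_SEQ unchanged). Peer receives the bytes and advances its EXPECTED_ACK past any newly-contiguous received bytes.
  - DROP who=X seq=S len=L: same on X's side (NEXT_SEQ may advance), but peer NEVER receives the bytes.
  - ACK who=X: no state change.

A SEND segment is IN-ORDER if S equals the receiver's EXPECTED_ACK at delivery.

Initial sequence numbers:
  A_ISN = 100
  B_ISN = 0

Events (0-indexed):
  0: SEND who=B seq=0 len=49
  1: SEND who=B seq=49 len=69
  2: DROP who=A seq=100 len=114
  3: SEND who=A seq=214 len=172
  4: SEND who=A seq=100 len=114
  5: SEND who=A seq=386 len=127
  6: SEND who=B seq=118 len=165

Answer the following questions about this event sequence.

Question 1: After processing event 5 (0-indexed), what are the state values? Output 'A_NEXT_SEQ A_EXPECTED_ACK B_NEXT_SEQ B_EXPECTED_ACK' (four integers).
After event 0: A_seq=100 A_ack=49 B_seq=49 B_ack=100
After event 1: A_seq=100 A_ack=118 B_seq=118 B_ack=100
After event 2: A_seq=214 A_ack=118 B_seq=118 B_ack=100
After event 3: A_seq=386 A_ack=118 B_seq=118 B_ack=100
After event 4: A_seq=386 A_ack=118 B_seq=118 B_ack=386
After event 5: A_seq=513 A_ack=118 B_seq=118 B_ack=513

513 118 118 513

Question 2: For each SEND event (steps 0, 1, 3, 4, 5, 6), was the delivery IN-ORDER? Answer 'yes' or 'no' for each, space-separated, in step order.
Answer: yes yes no yes yes yes

Derivation:
Step 0: SEND seq=0 -> in-order
Step 1: SEND seq=49 -> in-order
Step 3: SEND seq=214 -> out-of-order
Step 4: SEND seq=100 -> in-order
Step 5: SEND seq=386 -> in-order
Step 6: SEND seq=118 -> in-order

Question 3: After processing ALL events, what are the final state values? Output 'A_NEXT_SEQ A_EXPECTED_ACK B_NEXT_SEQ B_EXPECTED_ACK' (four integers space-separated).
Answer: 513 283 283 513

Derivation:
After event 0: A_seq=100 A_ack=49 B_seq=49 B_ack=100
After event 1: A_seq=100 A_ack=118 B_seq=118 B_ack=100
After event 2: A_seq=214 A_ack=118 B_seq=118 B_ack=100
After event 3: A_seq=386 A_ack=118 B_seq=118 B_ack=100
After event 4: A_seq=386 A_ack=118 B_seq=118 B_ack=386
After event 5: A_seq=513 A_ack=118 B_seq=118 B_ack=513
After event 6: A_seq=513 A_ack=283 B_seq=283 B_ack=513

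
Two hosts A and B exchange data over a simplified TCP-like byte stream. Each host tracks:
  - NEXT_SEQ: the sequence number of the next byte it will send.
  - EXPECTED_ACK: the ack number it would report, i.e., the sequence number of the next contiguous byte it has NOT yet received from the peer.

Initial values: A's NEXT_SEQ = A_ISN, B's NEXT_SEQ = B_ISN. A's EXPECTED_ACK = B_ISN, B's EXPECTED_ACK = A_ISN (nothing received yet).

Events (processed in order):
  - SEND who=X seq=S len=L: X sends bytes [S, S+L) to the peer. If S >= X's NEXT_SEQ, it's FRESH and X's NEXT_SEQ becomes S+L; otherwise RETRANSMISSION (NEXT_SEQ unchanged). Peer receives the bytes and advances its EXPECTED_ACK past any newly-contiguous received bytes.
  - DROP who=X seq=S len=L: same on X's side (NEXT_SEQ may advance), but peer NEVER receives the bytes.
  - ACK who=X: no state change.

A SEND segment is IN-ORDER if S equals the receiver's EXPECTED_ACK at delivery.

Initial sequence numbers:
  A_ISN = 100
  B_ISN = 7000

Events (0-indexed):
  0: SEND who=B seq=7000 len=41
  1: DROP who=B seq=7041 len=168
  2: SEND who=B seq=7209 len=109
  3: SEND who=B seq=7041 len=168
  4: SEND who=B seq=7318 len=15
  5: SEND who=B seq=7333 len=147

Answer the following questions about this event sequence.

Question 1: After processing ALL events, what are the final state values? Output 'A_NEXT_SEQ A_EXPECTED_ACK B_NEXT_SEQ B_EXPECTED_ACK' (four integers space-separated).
After event 0: A_seq=100 A_ack=7041 B_seq=7041 B_ack=100
After event 1: A_seq=100 A_ack=7041 B_seq=7209 B_ack=100
After event 2: A_seq=100 A_ack=7041 B_seq=7318 B_ack=100
After event 3: A_seq=100 A_ack=7318 B_seq=7318 B_ack=100
After event 4: A_seq=100 A_ack=7333 B_seq=7333 B_ack=100
After event 5: A_seq=100 A_ack=7480 B_seq=7480 B_ack=100

Answer: 100 7480 7480 100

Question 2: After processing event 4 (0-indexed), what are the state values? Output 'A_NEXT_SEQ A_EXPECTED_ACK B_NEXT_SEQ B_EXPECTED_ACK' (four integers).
After event 0: A_seq=100 A_ack=7041 B_seq=7041 B_ack=100
After event 1: A_seq=100 A_ack=7041 B_seq=7209 B_ack=100
After event 2: A_seq=100 A_ack=7041 B_seq=7318 B_ack=100
After event 3: A_seq=100 A_ack=7318 B_seq=7318 B_ack=100
After event 4: A_seq=100 A_ack=7333 B_seq=7333 B_ack=100

100 7333 7333 100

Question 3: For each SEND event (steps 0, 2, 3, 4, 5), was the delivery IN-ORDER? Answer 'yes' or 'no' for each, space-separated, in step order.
Step 0: SEND seq=7000 -> in-order
Step 2: SEND seq=7209 -> out-of-order
Step 3: SEND seq=7041 -> in-order
Step 4: SEND seq=7318 -> in-order
Step 5: SEND seq=7333 -> in-order

Answer: yes no yes yes yes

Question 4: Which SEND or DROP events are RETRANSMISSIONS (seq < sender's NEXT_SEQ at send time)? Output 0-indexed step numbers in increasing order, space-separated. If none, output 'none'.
Step 0: SEND seq=7000 -> fresh
Step 1: DROP seq=7041 -> fresh
Step 2: SEND seq=7209 -> fresh
Step 3: SEND seq=7041 -> retransmit
Step 4: SEND seq=7318 -> fresh
Step 5: SEND seq=7333 -> fresh

Answer: 3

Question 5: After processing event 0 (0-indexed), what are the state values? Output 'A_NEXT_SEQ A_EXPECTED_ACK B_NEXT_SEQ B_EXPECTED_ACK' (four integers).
After event 0: A_seq=100 A_ack=7041 B_seq=7041 B_ack=100

100 7041 7041 100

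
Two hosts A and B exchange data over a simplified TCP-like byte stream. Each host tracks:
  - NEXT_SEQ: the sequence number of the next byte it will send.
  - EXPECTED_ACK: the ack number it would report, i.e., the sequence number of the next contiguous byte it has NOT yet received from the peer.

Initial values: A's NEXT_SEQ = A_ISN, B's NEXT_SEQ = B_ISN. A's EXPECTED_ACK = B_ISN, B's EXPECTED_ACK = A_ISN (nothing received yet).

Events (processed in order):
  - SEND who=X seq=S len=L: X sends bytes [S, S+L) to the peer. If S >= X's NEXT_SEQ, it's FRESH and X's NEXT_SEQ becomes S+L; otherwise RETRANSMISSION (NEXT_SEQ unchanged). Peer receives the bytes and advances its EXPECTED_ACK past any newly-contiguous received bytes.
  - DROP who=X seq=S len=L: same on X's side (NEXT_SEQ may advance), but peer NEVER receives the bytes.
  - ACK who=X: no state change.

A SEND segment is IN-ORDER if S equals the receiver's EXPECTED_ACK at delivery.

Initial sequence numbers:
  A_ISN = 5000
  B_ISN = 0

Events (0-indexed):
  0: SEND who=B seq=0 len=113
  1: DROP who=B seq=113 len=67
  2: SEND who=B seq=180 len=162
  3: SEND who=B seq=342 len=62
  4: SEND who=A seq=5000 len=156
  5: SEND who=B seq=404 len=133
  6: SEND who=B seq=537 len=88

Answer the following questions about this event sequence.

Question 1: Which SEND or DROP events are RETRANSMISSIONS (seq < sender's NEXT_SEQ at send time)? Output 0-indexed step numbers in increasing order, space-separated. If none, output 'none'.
Step 0: SEND seq=0 -> fresh
Step 1: DROP seq=113 -> fresh
Step 2: SEND seq=180 -> fresh
Step 3: SEND seq=342 -> fresh
Step 4: SEND seq=5000 -> fresh
Step 5: SEND seq=404 -> fresh
Step 6: SEND seq=537 -> fresh

Answer: none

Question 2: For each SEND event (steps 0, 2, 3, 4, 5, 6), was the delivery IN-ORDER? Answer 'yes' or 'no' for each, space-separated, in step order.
Step 0: SEND seq=0 -> in-order
Step 2: SEND seq=180 -> out-of-order
Step 3: SEND seq=342 -> out-of-order
Step 4: SEND seq=5000 -> in-order
Step 5: SEND seq=404 -> out-of-order
Step 6: SEND seq=537 -> out-of-order

Answer: yes no no yes no no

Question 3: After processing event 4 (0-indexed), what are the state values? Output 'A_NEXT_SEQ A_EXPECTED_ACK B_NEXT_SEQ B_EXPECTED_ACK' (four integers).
After event 0: A_seq=5000 A_ack=113 B_seq=113 B_ack=5000
After event 1: A_seq=5000 A_ack=113 B_seq=180 B_ack=5000
After event 2: A_seq=5000 A_ack=113 B_seq=342 B_ack=5000
After event 3: A_seq=5000 A_ack=113 B_seq=404 B_ack=5000
After event 4: A_seq=5156 A_ack=113 B_seq=404 B_ack=5156

5156 113 404 5156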